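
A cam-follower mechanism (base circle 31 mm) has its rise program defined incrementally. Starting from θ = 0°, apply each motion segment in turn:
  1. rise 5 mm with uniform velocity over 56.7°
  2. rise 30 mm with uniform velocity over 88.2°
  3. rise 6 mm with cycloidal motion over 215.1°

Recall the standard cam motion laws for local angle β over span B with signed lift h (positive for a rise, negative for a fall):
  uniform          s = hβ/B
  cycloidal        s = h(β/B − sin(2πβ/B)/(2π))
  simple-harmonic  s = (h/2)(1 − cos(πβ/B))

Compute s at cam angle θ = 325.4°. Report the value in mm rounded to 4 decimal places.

seg 1 [0°–56.7°] uniform, h=5: full span → s += 5 → s = 5.0000
seg 2 [56.7°–144.9°] uniform, h=30: full span → s += 30 → s = 35.0000
seg 3 [144.9°–360°] cycloidal, h=6: θ=325.4° here. β=180.5, B=215.1. 6·(0.8391 − sin(2π·0.8391)/(2π)) = 5.8439 → s = 40.8439

40.8439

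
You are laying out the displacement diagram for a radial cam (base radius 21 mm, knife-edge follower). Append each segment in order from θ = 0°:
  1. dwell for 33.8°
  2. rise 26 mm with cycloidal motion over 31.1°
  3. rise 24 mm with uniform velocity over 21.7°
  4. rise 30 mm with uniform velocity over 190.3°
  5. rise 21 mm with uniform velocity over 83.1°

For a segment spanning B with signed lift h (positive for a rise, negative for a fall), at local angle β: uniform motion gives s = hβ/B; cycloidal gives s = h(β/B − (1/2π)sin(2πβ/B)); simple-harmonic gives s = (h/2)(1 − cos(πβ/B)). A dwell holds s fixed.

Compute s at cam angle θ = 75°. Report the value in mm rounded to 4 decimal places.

seg 1 [0°–33.8°] dwell: s stays 0.0000
seg 2 [33.8°–64.9°] cycloidal, h=26: full span → s += 26 → s = 26.0000
seg 3 [64.9°–86.6°] uniform, h=24: θ=75° here. β=10.1, B=21.7. 24·10.1/21.7 = 11.1705 → s = 37.1705

37.1705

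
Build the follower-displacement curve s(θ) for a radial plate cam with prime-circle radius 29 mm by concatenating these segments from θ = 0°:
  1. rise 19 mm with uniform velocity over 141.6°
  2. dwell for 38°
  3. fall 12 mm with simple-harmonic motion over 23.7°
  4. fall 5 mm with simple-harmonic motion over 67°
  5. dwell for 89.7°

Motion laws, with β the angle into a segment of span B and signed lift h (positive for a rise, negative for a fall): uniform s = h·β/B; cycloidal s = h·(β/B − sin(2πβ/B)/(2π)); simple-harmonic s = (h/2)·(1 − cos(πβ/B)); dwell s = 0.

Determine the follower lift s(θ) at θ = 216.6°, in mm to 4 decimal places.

seg 1 [0°–141.6°] uniform, h=19: full span → s += 19 → s = 19.0000
seg 2 [141.6°–179.6°] dwell: s stays 19.0000
seg 3 [179.6°–203.3°] simple-harmonic, h=-12: full span → s += -12 → s = 7.0000
seg 4 [203.3°–270.3°] simple-harmonic, h=-5: θ=216.6° here. β=13.3, B=67. -5/2·(1 − cos(π·0.1985)) = -0.4706 → s = 6.5294

6.5294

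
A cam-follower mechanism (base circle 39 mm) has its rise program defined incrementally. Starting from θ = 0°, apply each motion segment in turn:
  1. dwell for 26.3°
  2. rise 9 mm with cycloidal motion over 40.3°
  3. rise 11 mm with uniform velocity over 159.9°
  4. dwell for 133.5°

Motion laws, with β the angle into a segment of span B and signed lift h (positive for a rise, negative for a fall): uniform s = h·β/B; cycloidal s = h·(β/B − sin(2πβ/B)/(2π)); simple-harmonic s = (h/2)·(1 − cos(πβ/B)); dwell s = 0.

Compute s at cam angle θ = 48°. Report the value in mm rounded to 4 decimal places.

seg 1 [0°–26.3°] dwell: s stays 0.0000
seg 2 [26.3°–66.6°] cycloidal, h=9: θ=48° here. β=21.7, B=40.3. 9·(0.5385 − sin(2π·0.5385)/(2π)) = 5.1889 → s = 5.1889

5.1889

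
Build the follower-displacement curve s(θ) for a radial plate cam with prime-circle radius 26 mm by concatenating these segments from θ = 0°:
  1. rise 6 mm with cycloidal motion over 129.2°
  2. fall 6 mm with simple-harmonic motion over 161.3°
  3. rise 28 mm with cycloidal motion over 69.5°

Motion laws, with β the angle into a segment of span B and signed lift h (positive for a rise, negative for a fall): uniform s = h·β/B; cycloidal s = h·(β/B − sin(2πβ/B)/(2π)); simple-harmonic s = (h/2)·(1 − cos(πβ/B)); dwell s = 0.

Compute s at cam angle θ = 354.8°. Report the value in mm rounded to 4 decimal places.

seg 1 [0°–129.2°] cycloidal, h=6: full span → s += 6 → s = 6.0000
seg 2 [129.2°–290.5°] simple-harmonic, h=-6: full span → s += -6 → s = 0.0000
seg 3 [290.5°–360°] cycloidal, h=28: θ=354.8° here. β=64.3, B=69.5. 28·(0.9252 − sin(2π·0.9252)/(2π)) = 27.9237 → s = 27.9237

27.9237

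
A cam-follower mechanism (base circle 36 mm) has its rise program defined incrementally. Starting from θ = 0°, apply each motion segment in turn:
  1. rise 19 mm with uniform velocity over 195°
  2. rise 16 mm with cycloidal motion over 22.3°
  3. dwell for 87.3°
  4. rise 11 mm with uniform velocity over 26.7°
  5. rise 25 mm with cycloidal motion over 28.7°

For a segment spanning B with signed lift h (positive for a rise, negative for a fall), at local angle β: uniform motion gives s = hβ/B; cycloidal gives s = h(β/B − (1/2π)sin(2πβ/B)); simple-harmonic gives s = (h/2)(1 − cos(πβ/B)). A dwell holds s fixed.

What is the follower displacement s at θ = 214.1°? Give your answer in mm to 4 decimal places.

seg 1 [0°–195°] uniform, h=19: full span → s += 19 → s = 19.0000
seg 2 [195°–217.3°] cycloidal, h=16: θ=214.1° here. β=19.1, B=22.3. 16·(0.8565 − sin(2π·0.8565)/(2π)) = 15.7013 → s = 34.7013

34.7013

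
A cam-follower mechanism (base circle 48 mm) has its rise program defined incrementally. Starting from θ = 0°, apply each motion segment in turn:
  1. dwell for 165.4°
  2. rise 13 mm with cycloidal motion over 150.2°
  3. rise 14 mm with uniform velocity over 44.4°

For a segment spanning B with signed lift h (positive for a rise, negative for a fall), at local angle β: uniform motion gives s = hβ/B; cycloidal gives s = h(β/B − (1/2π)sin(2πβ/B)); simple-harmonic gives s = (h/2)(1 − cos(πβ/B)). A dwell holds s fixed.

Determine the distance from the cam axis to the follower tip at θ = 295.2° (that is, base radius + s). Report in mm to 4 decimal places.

seg 1 [0°–165.4°] dwell: s stays 0.0000
seg 2 [165.4°–315.6°] cycloidal, h=13: θ=295.2° here. β=129.8, B=150.2. 13·(0.8642 − sin(2π·0.8642)/(2π)) = 12.7934 → s = 12.7934
radial distance = base radius + s = 48 + 12.7934 = 60.7934

60.7934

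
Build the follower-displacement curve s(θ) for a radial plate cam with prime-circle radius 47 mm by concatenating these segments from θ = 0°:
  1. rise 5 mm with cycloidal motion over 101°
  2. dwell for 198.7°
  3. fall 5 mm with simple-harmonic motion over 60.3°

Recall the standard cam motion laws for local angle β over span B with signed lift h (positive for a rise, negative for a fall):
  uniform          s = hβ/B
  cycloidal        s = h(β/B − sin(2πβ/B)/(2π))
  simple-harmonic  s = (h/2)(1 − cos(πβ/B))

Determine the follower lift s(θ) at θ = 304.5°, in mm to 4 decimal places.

seg 1 [0°–101°] cycloidal, h=5: full span → s += 5 → s = 5.0000
seg 2 [101°–299.7°] dwell: s stays 5.0000
seg 3 [299.7°–360°] simple-harmonic, h=-5: θ=304.5° here. β=4.8, B=60.3. -5/2·(1 − cos(π·0.0796)) = -0.0778 → s = 4.9222

4.9222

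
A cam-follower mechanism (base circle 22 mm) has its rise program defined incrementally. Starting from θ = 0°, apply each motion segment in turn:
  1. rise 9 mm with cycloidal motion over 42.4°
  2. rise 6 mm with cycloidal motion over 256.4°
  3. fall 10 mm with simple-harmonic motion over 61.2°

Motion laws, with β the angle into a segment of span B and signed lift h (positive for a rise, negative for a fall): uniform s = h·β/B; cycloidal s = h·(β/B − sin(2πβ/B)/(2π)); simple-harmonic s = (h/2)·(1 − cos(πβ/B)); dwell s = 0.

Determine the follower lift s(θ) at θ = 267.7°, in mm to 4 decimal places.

seg 1 [0°–42.4°] cycloidal, h=9: full span → s += 9 → s = 9.0000
seg 2 [42.4°–298.8°] cycloidal, h=6: θ=267.7° here. β=225.3, B=256.4. 6·(0.8787 − sin(2π·0.8787)/(2π)) = 5.9316 → s = 14.9316

14.9316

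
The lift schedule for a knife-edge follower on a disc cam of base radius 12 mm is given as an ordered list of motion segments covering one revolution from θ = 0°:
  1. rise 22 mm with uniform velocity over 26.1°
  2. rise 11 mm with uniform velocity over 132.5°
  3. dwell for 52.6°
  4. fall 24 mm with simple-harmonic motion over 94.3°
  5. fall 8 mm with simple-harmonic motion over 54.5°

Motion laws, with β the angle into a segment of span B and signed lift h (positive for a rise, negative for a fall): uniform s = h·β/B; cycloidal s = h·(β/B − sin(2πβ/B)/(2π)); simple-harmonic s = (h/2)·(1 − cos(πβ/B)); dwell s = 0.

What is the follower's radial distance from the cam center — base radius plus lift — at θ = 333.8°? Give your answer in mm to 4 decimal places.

seg 1 [0°–26.1°] uniform, h=22: full span → s += 22 → s = 22.0000
seg 2 [26.1°–158.6°] uniform, h=11: full span → s += 11 → s = 33.0000
seg 3 [158.6°–211.2°] dwell: s stays 33.0000
seg 4 [211.2°–305.5°] simple-harmonic, h=-24: full span → s += -24 → s = 9.0000
seg 5 [305.5°–360°] simple-harmonic, h=-8: θ=333.8° here. β=28.3, B=54.5. -8/2·(1 − cos(π·0.5193)) = -4.2420 → s = 4.7580
radial distance = base radius + s = 12 + 4.7580 = 16.7580

16.7580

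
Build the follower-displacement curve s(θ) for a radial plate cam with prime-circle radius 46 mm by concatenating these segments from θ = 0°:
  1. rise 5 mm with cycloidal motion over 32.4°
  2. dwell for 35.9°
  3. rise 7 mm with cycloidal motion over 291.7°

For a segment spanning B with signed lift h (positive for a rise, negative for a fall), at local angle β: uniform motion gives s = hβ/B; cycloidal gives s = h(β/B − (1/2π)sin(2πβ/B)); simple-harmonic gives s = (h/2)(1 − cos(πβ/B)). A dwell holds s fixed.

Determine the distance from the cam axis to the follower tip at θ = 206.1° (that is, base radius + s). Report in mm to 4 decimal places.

seg 1 [0°–32.4°] cycloidal, h=5: full span → s += 5 → s = 5.0000
seg 2 [32.4°–68.3°] dwell: s stays 5.0000
seg 3 [68.3°–360°] cycloidal, h=7: θ=206.1° here. β=137.8, B=291.7. 7·(0.4724 − sin(2π·0.4724)/(2π)) = 3.1146 → s = 8.1146
radial distance = base radius + s = 46 + 8.1146 = 54.1146

54.1146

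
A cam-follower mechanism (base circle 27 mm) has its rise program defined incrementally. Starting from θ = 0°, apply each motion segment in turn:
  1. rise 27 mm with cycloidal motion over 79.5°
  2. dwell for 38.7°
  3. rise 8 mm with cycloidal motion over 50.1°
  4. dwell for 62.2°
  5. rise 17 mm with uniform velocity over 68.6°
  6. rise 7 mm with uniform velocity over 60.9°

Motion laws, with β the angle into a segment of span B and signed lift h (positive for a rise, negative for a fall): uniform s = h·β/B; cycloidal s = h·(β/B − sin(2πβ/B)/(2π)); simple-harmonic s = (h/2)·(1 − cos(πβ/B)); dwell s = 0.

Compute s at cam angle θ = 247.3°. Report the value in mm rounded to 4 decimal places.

seg 1 [0°–79.5°] cycloidal, h=27: full span → s += 27 → s = 27.0000
seg 2 [79.5°–118.2°] dwell: s stays 27.0000
seg 3 [118.2°–168.3°] cycloidal, h=8: full span → s += 8 → s = 35.0000
seg 4 [168.3°–230.5°] dwell: s stays 35.0000
seg 5 [230.5°–299.1°] uniform, h=17: θ=247.3° here. β=16.8, B=68.6. 17·16.8/68.6 = 4.1633 → s = 39.1633

39.1633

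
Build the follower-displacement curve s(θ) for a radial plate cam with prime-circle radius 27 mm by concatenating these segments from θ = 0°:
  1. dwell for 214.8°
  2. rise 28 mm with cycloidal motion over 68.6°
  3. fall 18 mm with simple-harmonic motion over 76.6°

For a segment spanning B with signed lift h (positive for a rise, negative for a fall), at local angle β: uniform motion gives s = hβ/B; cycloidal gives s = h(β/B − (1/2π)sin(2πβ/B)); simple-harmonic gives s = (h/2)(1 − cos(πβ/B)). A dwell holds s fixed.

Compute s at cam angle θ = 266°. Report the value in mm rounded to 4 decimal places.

seg 1 [0°–214.8°] dwell: s stays 0.0000
seg 2 [214.8°–283.4°] cycloidal, h=28: θ=266° here. β=51.2, B=68.6. 28·(0.7464 − sin(2π·0.7464)/(2π)) = 25.3531 → s = 25.3531

25.3531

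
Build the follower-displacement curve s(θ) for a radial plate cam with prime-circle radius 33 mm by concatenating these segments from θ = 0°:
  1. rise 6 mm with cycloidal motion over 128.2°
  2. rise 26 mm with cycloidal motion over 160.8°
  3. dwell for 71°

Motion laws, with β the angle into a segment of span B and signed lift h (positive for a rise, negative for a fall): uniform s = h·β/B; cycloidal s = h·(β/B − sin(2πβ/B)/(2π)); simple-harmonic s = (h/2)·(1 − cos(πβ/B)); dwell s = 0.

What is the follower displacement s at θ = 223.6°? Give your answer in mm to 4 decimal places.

seg 1 [0°–128.2°] cycloidal, h=6: full span → s += 6 → s = 6.0000
seg 2 [128.2°–289°] cycloidal, h=26: θ=223.6° here. β=95.4, B=160.8. 26·(0.5933 − sin(2π·0.5933)/(2π)) = 17.7142 → s = 23.7142

23.7142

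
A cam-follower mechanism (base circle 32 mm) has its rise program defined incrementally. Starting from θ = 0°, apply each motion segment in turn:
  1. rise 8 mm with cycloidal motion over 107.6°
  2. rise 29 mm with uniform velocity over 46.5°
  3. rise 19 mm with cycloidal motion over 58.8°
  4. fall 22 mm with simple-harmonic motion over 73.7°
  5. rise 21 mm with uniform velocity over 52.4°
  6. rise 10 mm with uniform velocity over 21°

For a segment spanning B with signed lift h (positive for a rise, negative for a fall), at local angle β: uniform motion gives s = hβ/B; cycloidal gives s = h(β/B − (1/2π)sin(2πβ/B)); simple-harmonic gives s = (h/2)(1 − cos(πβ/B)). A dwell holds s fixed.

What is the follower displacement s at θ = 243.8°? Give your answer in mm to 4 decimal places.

seg 1 [0°–107.6°] cycloidal, h=8: full span → s += 8 → s = 8.0000
seg 2 [107.6°–154.1°] uniform, h=29: full span → s += 29 → s = 37.0000
seg 3 [154.1°–212.9°] cycloidal, h=19: full span → s += 19 → s = 56.0000
seg 4 [212.9°–286.6°] simple-harmonic, h=-22: θ=243.8° here. β=30.9, B=73.7. -22/2·(1 − cos(π·0.4193)) = -8.2399 → s = 47.7601

47.7601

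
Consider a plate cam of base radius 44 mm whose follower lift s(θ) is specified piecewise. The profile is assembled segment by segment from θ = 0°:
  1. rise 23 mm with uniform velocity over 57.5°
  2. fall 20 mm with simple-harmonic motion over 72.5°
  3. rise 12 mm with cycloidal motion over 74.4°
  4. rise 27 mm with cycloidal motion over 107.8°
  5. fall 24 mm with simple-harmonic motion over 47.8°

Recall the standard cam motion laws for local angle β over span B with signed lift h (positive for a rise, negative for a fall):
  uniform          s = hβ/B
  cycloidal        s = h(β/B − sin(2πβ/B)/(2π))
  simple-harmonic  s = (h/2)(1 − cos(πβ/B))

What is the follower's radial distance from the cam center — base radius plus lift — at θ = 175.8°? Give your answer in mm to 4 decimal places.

seg 1 [0°–57.5°] uniform, h=23: full span → s += 23 → s = 23.0000
seg 2 [57.5°–130°] simple-harmonic, h=-20: full span → s += -20 → s = 3.0000
seg 3 [130°–204.4°] cycloidal, h=12: θ=175.8° here. β=45.8, B=74.4. 12·(0.6156 − sin(2π·0.6156)/(2π)) = 8.6554 → s = 11.6554
radial distance = base radius + s = 44 + 11.6554 = 55.6554

55.6554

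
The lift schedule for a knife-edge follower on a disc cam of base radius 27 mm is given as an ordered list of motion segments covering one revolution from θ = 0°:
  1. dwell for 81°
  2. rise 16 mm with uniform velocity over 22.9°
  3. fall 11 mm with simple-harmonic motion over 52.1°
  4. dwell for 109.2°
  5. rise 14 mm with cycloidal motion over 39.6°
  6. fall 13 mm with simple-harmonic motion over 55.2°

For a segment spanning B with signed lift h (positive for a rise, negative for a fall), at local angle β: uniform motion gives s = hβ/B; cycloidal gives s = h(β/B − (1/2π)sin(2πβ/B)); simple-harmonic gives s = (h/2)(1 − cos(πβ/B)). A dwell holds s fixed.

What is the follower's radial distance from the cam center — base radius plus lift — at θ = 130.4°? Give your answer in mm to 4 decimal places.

seg 1 [0°–81°] dwell: s stays 0.0000
seg 2 [81°–103.9°] uniform, h=16: full span → s += 16 → s = 16.0000
seg 3 [103.9°–156°] simple-harmonic, h=-11: θ=130.4° here. β=26.5, B=52.1. -11/2·(1 − cos(π·0.5086)) = -5.6492 → s = 10.3508
radial distance = base radius + s = 27 + 10.3508 = 37.3508

37.3508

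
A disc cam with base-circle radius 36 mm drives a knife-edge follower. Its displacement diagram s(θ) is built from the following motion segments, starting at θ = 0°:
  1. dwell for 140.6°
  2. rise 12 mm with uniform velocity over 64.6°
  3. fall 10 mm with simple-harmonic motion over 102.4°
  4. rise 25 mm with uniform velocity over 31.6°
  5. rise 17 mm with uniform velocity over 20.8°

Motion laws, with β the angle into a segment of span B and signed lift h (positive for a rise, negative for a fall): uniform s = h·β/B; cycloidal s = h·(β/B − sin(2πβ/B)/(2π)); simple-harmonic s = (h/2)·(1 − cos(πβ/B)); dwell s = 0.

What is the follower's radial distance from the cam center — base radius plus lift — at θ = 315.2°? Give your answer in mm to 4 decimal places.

seg 1 [0°–140.6°] dwell: s stays 0.0000
seg 2 [140.6°–205.2°] uniform, h=12: full span → s += 12 → s = 12.0000
seg 3 [205.2°–307.6°] simple-harmonic, h=-10: full span → s += -10 → s = 2.0000
seg 4 [307.6°–339.2°] uniform, h=25: θ=315.2° here. β=7.6, B=31.6. 25·7.6/31.6 = 6.0127 → s = 8.0127
radial distance = base radius + s = 36 + 8.0127 = 44.0127

44.0127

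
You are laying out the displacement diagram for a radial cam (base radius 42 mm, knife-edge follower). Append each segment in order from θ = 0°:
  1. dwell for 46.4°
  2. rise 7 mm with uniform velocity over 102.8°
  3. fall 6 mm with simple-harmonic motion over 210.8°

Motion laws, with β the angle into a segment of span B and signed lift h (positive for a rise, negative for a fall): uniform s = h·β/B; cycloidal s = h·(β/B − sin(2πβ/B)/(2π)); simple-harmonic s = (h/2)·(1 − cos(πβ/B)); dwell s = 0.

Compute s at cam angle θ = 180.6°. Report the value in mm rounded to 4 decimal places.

seg 1 [0°–46.4°] dwell: s stays 0.0000
seg 2 [46.4°–149.2°] uniform, h=7: full span → s += 7 → s = 7.0000
seg 3 [149.2°–360°] simple-harmonic, h=-6: θ=180.6° here. β=31.4, B=210.8. -6/2·(1 − cos(π·0.1490)) = -0.3225 → s = 6.6775

6.6775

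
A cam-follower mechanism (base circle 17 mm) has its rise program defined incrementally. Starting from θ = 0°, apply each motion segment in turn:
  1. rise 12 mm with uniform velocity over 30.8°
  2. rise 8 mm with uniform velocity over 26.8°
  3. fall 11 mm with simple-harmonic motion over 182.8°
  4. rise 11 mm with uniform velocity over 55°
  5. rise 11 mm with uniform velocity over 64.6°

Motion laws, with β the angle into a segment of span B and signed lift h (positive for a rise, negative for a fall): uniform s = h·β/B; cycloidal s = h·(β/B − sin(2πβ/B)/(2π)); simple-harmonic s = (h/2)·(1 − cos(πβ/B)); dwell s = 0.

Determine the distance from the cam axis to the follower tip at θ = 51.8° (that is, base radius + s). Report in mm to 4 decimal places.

seg 1 [0°–30.8°] uniform, h=12: full span → s += 12 → s = 12.0000
seg 2 [30.8°–57.6°] uniform, h=8: θ=51.8° here. β=21, B=26.8. 8·21/26.8 = 6.2687 → s = 18.2687
radial distance = base radius + s = 17 + 18.2687 = 35.2687

35.2687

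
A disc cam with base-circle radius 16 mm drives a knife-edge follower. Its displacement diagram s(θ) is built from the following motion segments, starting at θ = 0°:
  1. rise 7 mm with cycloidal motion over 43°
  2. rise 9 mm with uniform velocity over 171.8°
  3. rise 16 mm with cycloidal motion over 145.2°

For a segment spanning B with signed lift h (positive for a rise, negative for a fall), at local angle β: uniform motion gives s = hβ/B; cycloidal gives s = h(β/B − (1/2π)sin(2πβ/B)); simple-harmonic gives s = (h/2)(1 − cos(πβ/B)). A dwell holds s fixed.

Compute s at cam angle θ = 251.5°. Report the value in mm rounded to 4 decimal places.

seg 1 [0°–43°] cycloidal, h=7: full span → s += 7 → s = 7.0000
seg 2 [43°–214.8°] uniform, h=9: full span → s += 9 → s = 16.0000
seg 3 [214.8°–360°] cycloidal, h=16: θ=251.5° here. β=36.7, B=145.2. 16·(0.2528 − sin(2π·0.2528)/(2π)) = 1.4980 → s = 17.4980

17.4980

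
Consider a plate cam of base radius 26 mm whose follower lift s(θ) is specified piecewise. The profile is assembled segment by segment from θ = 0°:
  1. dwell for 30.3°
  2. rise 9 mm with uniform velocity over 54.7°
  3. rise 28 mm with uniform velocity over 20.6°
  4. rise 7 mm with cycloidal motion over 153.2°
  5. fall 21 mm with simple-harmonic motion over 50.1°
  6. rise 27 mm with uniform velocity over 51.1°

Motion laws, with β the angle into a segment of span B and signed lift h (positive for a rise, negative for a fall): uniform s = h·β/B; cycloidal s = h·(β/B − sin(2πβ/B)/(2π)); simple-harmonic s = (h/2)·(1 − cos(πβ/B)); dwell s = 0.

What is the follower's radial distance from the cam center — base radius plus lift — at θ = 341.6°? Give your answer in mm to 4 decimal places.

seg 1 [0°–30.3°] dwell: s stays 0.0000
seg 2 [30.3°–85°] uniform, h=9: full span → s += 9 → s = 9.0000
seg 3 [85°–105.6°] uniform, h=28: full span → s += 28 → s = 37.0000
seg 4 [105.6°–258.8°] cycloidal, h=7: full span → s += 7 → s = 44.0000
seg 5 [258.8°–308.9°] simple-harmonic, h=-21: full span → s += -21 → s = 23.0000
seg 6 [308.9°–360°] uniform, h=27: θ=341.6° here. β=32.7, B=51.1. 27·32.7/51.1 = 17.2779 → s = 40.2779
radial distance = base radius + s = 26 + 40.2779 = 66.2779

66.2779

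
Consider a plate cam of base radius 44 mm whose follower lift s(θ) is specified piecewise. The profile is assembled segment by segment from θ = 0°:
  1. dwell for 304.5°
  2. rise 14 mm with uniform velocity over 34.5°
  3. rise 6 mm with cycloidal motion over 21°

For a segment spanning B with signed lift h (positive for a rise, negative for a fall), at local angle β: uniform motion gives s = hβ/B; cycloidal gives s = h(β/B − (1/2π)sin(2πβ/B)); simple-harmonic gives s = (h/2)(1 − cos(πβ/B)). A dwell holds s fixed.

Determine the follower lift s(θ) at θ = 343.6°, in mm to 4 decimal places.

seg 1 [0°–304.5°] dwell: s stays 0.0000
seg 2 [304.5°–339°] uniform, h=14: full span → s += 14 → s = 14.0000
seg 3 [339°–360°] cycloidal, h=6: θ=343.6° here. β=4.6, B=21. 6·(0.2190 − sin(2π·0.2190)/(2π)) = 0.3774 → s = 14.3774

14.3774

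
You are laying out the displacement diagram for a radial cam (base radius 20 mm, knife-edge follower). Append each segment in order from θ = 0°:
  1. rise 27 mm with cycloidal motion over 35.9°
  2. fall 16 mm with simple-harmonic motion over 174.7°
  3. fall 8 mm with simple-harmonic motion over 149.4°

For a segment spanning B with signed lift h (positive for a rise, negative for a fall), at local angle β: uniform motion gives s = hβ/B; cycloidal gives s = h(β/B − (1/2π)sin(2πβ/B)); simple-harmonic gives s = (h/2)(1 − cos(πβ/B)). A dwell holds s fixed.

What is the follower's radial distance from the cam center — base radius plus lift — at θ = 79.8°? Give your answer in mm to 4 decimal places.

seg 1 [0°–35.9°] cycloidal, h=27: full span → s += 27 → s = 27.0000
seg 2 [35.9°–210.6°] simple-harmonic, h=-16: θ=79.8° here. β=43.9, B=174.7. -16/2·(1 − cos(π·0.2513)) = -2.3661 → s = 24.6339
radial distance = base radius + s = 20 + 24.6339 = 44.6339

44.6339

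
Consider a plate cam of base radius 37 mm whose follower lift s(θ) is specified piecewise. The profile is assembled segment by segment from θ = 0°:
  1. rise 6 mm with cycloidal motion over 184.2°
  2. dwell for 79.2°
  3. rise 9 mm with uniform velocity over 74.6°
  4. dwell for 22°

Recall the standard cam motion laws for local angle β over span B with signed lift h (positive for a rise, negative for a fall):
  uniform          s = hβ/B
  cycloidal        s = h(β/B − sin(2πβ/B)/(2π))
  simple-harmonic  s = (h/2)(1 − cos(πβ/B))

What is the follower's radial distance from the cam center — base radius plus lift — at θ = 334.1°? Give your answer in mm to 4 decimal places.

seg 1 [0°–184.2°] cycloidal, h=6: full span → s += 6 → s = 6.0000
seg 2 [184.2°–263.4°] dwell: s stays 6.0000
seg 3 [263.4°–338°] uniform, h=9: θ=334.1° here. β=70.7, B=74.6. 9·70.7/74.6 = 8.5295 → s = 14.5295
radial distance = base radius + s = 37 + 14.5295 = 51.5295

51.5295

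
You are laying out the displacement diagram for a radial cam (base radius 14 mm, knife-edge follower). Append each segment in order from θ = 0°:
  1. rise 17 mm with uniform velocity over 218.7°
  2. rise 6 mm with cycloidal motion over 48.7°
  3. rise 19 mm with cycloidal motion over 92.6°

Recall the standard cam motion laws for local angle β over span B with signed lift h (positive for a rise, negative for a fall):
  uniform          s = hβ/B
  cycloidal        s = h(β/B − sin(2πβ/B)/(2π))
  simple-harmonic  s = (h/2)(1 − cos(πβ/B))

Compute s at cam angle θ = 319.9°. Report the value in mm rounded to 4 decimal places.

seg 1 [0°–218.7°] uniform, h=17: full span → s += 17 → s = 17.0000
seg 2 [218.7°–267.4°] cycloidal, h=6: full span → s += 6 → s = 23.0000
seg 3 [267.4°–360°] cycloidal, h=19: θ=319.9° here. β=52.5, B=92.6. 19·(0.5670 − sin(2π·0.5670)/(2π)) = 12.0071 → s = 35.0071

35.0071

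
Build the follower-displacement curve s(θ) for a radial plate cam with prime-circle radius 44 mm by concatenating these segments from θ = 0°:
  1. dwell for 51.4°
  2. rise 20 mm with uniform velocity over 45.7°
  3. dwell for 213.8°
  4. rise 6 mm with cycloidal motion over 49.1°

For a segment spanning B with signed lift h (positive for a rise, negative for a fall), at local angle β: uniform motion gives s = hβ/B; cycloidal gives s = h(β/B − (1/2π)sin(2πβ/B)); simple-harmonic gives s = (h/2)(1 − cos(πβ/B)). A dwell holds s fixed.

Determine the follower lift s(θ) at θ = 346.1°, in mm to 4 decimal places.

seg 1 [0°–51.4°] dwell: s stays 0.0000
seg 2 [51.4°–97.1°] uniform, h=20: full span → s += 20 → s = 20.0000
seg 3 [97.1°–310.9°] dwell: s stays 20.0000
seg 4 [310.9°–360°] cycloidal, h=6: θ=346.1° here. β=35.2, B=49.1. 6·(0.7169 − sin(2π·0.7169)/(2π)) = 5.2358 → s = 25.2358

25.2358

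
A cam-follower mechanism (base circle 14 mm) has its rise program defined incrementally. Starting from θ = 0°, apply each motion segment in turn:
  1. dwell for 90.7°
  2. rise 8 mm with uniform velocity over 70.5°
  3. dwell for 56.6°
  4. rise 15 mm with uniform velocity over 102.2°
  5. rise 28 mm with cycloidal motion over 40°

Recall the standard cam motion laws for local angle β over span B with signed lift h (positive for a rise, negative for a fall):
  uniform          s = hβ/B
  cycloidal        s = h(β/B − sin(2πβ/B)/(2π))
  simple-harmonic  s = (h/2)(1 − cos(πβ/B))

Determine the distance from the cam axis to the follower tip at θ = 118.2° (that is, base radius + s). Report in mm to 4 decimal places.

seg 1 [0°–90.7°] dwell: s stays 0.0000
seg 2 [90.7°–161.2°] uniform, h=8: θ=118.2° here. β=27.5, B=70.5. 8·27.5/70.5 = 3.1206 → s = 3.1206
radial distance = base radius + s = 14 + 3.1206 = 17.1206

17.1206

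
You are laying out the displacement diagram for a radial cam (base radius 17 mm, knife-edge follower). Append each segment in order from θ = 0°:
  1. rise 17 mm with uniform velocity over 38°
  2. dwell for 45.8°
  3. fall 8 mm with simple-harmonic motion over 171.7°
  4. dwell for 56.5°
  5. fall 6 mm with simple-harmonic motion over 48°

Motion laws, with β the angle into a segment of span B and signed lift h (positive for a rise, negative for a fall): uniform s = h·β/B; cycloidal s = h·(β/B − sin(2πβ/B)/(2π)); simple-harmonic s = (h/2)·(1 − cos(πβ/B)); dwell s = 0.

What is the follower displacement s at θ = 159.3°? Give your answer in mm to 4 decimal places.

seg 1 [0°–38°] uniform, h=17: full span → s += 17 → s = 17.0000
seg 2 [38°–83.8°] dwell: s stays 17.0000
seg 3 [83.8°–255.5°] simple-harmonic, h=-8: θ=159.3° here. β=75.5, B=171.7. -8/2·(1 − cos(π·0.4397)) = -3.2470 → s = 13.7530

13.7530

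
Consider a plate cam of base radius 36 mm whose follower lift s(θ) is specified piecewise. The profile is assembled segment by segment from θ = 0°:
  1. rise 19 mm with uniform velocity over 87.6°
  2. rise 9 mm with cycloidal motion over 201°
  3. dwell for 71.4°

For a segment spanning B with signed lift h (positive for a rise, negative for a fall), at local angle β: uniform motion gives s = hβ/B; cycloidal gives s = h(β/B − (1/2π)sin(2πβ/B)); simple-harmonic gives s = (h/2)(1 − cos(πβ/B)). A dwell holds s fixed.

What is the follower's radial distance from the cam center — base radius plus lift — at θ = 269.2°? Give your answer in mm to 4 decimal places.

seg 1 [0°–87.6°] uniform, h=19: full span → s += 19 → s = 19.0000
seg 2 [87.6°–288.6°] cycloidal, h=9: θ=269.2° here. β=181.6, B=201. 9·(0.9035 − sin(2π·0.9035)/(2π)) = 8.9477 → s = 27.9477
radial distance = base radius + s = 36 + 27.9477 = 63.9477

63.9477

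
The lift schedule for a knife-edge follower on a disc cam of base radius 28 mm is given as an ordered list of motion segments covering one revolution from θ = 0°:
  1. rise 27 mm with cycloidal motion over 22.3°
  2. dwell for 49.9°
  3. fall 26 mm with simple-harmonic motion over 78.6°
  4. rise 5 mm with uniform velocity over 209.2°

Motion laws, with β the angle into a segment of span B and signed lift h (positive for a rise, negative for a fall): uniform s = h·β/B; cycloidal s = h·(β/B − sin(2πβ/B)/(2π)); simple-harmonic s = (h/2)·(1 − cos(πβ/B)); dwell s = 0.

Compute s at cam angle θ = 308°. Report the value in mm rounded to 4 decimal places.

seg 1 [0°–22.3°] cycloidal, h=27: full span → s += 27 → s = 27.0000
seg 2 [22.3°–72.2°] dwell: s stays 27.0000
seg 3 [72.2°–150.8°] simple-harmonic, h=-26: full span → s += -26 → s = 1.0000
seg 4 [150.8°–360°] uniform, h=5: θ=308° here. β=157.2, B=209.2. 5·157.2/209.2 = 3.7572 → s = 4.7572

4.7572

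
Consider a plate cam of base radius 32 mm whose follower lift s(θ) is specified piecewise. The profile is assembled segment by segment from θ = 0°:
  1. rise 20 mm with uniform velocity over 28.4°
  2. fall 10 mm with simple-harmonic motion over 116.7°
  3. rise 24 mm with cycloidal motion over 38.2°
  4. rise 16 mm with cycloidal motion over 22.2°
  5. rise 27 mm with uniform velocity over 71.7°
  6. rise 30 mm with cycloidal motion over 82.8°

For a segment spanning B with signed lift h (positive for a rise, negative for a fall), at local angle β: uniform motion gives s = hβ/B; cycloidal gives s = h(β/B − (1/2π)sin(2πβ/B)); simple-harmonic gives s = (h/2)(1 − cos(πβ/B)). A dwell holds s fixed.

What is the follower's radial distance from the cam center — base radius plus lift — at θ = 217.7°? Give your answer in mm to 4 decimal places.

seg 1 [0°–28.4°] uniform, h=20: full span → s += 20 → s = 20.0000
seg 2 [28.4°–145.1°] simple-harmonic, h=-10: full span → s += -10 → s = 10.0000
seg 3 [145.1°–183.3°] cycloidal, h=24: full span → s += 24 → s = 34.0000
seg 4 [183.3°–205.5°] cycloidal, h=16: full span → s += 16 → s = 50.0000
seg 5 [205.5°–277.2°] uniform, h=27: θ=217.7° here. β=12.2, B=71.7. 27·12.2/71.7 = 4.5941 → s = 54.5941
radial distance = base radius + s = 32 + 54.5941 = 86.5941

86.5941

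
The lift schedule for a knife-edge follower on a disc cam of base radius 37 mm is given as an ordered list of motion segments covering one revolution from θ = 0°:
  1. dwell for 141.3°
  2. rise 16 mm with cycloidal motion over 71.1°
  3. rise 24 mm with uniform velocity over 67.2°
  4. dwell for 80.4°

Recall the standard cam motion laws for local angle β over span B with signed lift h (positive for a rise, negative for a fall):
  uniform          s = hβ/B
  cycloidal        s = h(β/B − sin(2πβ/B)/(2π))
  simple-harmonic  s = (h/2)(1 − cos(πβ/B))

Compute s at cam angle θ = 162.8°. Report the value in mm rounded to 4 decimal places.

seg 1 [0°–141.3°] dwell: s stays 0.0000
seg 2 [141.3°–212.4°] cycloidal, h=16: θ=162.8° here. β=21.5, B=71.1. 16·(0.3024 − sin(2π·0.3024)/(2π)) = 2.4285 → s = 2.4285

2.4285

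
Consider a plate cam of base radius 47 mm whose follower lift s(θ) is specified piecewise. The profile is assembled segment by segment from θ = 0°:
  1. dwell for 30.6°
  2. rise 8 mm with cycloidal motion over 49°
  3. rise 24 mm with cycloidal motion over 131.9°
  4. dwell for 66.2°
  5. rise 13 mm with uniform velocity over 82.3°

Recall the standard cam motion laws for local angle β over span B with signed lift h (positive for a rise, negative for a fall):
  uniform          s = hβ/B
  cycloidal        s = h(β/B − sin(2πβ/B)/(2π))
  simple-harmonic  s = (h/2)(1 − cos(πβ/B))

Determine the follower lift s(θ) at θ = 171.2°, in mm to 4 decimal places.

seg 1 [0°–30.6°] dwell: s stays 0.0000
seg 2 [30.6°–79.6°] cycloidal, h=8: full span → s += 8 → s = 8.0000
seg 3 [79.6°–211.5°] cycloidal, h=24: θ=171.2° here. β=91.6, B=131.9. 24·(0.6945 − sin(2π·0.6945)/(2π)) = 20.2567 → s = 28.2567

28.2567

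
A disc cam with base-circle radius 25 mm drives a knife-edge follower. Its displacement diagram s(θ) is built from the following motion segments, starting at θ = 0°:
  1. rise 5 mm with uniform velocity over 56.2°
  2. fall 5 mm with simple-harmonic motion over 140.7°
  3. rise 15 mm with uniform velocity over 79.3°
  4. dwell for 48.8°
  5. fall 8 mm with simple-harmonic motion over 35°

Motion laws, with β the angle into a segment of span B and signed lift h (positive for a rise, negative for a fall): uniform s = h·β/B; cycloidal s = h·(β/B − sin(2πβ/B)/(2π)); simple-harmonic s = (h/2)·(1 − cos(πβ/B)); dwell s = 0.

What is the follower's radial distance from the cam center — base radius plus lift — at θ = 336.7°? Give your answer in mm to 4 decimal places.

seg 1 [0°–56.2°] uniform, h=5: full span → s += 5 → s = 5.0000
seg 2 [56.2°–196.9°] simple-harmonic, h=-5: full span → s += -5 → s = 0.0000
seg 3 [196.9°–276.2°] uniform, h=15: full span → s += 15 → s = 15.0000
seg 4 [276.2°–325°] dwell: s stays 15.0000
seg 5 [325°–360°] simple-harmonic, h=-8: θ=336.7° here. β=11.7, B=35. -8/2·(1 − cos(π·0.3343)) = -2.0104 → s = 12.9896
radial distance = base radius + s = 25 + 12.9896 = 37.9896

37.9896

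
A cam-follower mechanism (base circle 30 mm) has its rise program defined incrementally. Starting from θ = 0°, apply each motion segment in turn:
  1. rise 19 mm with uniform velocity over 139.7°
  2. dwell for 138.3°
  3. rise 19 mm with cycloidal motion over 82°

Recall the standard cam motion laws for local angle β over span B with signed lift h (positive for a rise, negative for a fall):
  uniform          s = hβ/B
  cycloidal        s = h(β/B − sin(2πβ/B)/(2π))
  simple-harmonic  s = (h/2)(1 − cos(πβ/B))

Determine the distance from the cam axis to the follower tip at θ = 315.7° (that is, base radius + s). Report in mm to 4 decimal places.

seg 1 [0°–139.7°] uniform, h=19: full span → s += 19 → s = 19.0000
seg 2 [139.7°–278°] dwell: s stays 19.0000
seg 3 [278°–360°] cycloidal, h=19: θ=315.7° here. β=37.7, B=82. 19·(0.4598 − sin(2π·0.4598)/(2π)) = 7.9789 → s = 26.9789
radial distance = base radius + s = 30 + 26.9789 = 56.9789

56.9789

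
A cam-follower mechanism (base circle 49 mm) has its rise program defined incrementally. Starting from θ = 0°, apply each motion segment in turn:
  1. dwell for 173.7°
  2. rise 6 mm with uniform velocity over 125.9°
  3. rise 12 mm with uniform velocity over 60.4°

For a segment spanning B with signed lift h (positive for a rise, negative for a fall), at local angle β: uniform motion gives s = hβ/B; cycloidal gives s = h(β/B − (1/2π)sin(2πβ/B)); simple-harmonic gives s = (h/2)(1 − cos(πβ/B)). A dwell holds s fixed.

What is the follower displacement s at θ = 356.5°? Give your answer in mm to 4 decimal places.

seg 1 [0°–173.7°] dwell: s stays 0.0000
seg 2 [173.7°–299.6°] uniform, h=6: full span → s += 6 → s = 6.0000
seg 3 [299.6°–360°] uniform, h=12: θ=356.5° here. β=56.9, B=60.4. 12·56.9/60.4 = 11.3046 → s = 17.3046

17.3046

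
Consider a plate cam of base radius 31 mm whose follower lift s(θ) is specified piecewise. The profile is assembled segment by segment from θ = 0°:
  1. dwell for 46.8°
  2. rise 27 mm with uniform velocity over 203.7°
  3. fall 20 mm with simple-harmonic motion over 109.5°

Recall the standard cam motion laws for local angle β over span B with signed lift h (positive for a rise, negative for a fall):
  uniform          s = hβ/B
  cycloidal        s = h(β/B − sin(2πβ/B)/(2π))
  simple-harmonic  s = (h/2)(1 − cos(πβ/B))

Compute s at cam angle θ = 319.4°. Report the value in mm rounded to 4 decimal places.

seg 1 [0°–46.8°] dwell: s stays 0.0000
seg 2 [46.8°–250.5°] uniform, h=27: full span → s += 27 → s = 27.0000
seg 3 [250.5°–360°] simple-harmonic, h=-20: θ=319.4° here. β=68.9, B=109.5. -20/2·(1 − cos(π·0.6292)) = -13.9491 → s = 13.0509

13.0509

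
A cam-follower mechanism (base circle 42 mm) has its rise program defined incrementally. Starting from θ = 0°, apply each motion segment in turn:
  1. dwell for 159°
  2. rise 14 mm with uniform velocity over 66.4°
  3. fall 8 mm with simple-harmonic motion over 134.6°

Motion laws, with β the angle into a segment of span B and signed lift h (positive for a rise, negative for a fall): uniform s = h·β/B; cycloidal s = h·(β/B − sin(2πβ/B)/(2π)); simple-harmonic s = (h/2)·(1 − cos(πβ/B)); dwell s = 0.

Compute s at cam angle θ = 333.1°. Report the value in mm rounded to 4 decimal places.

seg 1 [0°–159°] dwell: s stays 0.0000
seg 2 [159°–225.4°] uniform, h=14: full span → s += 14 → s = 14.0000
seg 3 [225.4°–360°] simple-harmonic, h=-8: θ=333.1° here. β=107.7, B=134.6. -8/2·(1 − cos(π·0.8001)) = -7.2372 → s = 6.7628

6.7628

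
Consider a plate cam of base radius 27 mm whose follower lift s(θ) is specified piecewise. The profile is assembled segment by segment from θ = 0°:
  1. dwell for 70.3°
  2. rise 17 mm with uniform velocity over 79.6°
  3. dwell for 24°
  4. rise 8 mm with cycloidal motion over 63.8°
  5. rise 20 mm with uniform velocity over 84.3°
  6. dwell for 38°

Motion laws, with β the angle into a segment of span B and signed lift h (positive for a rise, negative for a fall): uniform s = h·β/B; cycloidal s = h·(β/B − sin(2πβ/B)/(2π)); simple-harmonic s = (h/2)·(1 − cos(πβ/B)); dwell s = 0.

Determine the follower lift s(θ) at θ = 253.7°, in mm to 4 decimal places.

seg 1 [0°–70.3°] dwell: s stays 0.0000
seg 2 [70.3°–149.9°] uniform, h=17: full span → s += 17 → s = 17.0000
seg 3 [149.9°–173.9°] dwell: s stays 17.0000
seg 4 [173.9°–237.7°] cycloidal, h=8: full span → s += 8 → s = 25.0000
seg 5 [237.7°–322°] uniform, h=20: θ=253.7° here. β=16, B=84.3. 20·16/84.3 = 3.7960 → s = 28.7960

28.7960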